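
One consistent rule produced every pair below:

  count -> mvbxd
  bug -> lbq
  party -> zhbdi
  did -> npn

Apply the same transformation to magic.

Two shifts are in play — +7 for a/e/i/o/u, +10 for every other letter.
Applying it to magic: m(cons)+10=w, a(vowel)+7=h, g(cons)+10=q, i(vowel)+7=p, c(cons)+10=m.

whqpm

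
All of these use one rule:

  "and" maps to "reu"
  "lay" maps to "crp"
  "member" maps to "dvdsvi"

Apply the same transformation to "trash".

kirjy

Every letter moves 17 places later in the alphabet, wrapping around z→a.
On trash: t+17=k, r+17=i, a+17=r, s+17=j, h+17=y.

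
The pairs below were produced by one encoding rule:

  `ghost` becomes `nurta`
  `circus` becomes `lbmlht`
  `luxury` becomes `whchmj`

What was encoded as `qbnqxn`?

g(6)→n(13) and h(7)→u(20) fit y≡7x+23 (mod 26); the inverse of 7 mod 26 is 15. Each letter's alphabet position (a=0..z=25) is mapped through 7·x+23 mod 26 — an affine cipher.
Decoding qbnqxn: q(16)→15·(16−23)≡25=z; b(1)→15·(1−23)≡8=i; n(13)→15·(13−23)≡6=g; q(16)→15·(16−23)≡25=z; x(23)→15·(23−23)≡0=a; n(13)→15·(13−23)≡6=g (all mod 26).

zigzag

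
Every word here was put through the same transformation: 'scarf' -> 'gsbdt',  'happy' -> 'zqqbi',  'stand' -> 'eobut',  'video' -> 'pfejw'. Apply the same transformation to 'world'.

The word is reversed, then every letter is shifted forward by 1.
On world: reverse → dlrow; then shift: d+1=e, l+1=m, r+1=s, o+1=p, w+1=x.

emspx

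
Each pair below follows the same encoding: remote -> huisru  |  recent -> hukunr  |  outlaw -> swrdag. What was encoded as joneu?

Treating letters as 0–25, the rule is x ↦ 5x + 0 (mod 26).
Decoding joneu: j(9)→21·(9−0)≡7=h; o(14)→21·(14−0)≡8=i; n(13)→21·(13−0)≡13=n; e(4)→21·(4−0)≡6=g; u(20)→21·(20−0)≡4=e (all mod 26).

hinge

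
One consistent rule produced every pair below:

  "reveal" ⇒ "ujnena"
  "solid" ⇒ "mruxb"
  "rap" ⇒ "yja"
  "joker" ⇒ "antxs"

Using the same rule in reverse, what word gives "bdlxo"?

The output letters match the input read backwards, each shifted +9: reveal reversed is laever. The word is reversed, then every letter is shifted forward by 9.
Reversing it on bdlxo: shift back: b−9=s, d−9=u, l−9=c, x−9=o, o−9=f → sucof; then reverse → focus.

focus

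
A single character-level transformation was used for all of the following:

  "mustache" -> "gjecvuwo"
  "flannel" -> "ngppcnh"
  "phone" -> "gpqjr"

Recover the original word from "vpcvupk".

The word is reversed, then every letter is shifted forward by 2.
Decoding vpcvupk: shift back: v−2=t, p−2=n, c−2=a, v−2=t, u−2=s, p−2=n, k−2=i → tnatsni; then reverse → instant.

instant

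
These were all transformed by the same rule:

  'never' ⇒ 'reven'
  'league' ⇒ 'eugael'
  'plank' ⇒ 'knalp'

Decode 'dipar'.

It's just the letters in reverse order.
Reversing it on dipar: then reverse → rapid.

rapid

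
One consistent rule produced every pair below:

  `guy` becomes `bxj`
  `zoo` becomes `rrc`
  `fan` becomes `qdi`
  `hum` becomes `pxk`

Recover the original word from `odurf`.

coral

Two steps: reverse the string, then apply a Caesar shift of +3.
Decoding odurf: shift back: o−3=l, d−3=a, u−3=r, r−3=o, f−3=c → laroc; then reverse → coral.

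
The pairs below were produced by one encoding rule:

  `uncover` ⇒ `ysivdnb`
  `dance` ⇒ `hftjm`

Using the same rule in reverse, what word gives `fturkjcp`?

bookcase

The shift increases by 1 at each position, starting from +4: 4, 5, 6, ….
Undoing it on fturkjcp: f−4=b, t−5=o, u−6=o, r−7=k, k−8=c, j−9=a, c−10=s, p−11=e.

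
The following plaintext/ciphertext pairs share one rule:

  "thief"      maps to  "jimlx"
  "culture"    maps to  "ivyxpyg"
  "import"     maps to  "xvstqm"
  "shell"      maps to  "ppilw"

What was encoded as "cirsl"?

honey

The output letters match the input read backwards, each shifted +4: thief reversed is feiht. Two steps: reverse the string, then apply a Caesar shift of +4.
Decoding cirsl: shift back: c−4=y, i−4=e, r−4=n, s−4=o, l−4=h → yenoh; then reverse → honey.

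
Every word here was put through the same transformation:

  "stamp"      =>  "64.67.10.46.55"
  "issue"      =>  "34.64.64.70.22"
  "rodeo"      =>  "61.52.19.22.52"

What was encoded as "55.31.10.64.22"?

s(#19)→64 and t(#20)→67: differences scale by 3, so n = 3·pos + 7. With a=1..z=26, the number is 3·pos + 7.
Undoing it on 55.31.10.64.22: 55→(55−7)÷3=16=p, 31→(31−7)÷3=8=h, 10→(10−7)÷3=1=a, 64→(64−7)÷3=19=s, 22→(22−7)÷3=5=e.

phase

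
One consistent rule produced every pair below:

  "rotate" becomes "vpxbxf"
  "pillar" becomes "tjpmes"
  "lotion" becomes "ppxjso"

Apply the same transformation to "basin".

Shifts by position in rotate: pos 0: r→v (+4), pos 1: o→p (+1), pos 2: t→x (+4), pos 3: a→b (+1) — repeating every 2. The shifts repeat in a cycle of length 2: positions 0,1,… shift by +4, +1, then the pattern repeats.
On basin: b+4=f, a+1=b, s+4=w, i+1=j, n+4=r.

fbwjr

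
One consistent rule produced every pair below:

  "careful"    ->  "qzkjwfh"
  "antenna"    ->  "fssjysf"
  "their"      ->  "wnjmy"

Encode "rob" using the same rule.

gtw

The output letters match the input read backwards, each shifted +5: careful reversed is luferac. The word is reversed, then every letter is shifted forward by 5.
On rob: reverse → bor; then shift: b+5=g, o+5=t, r+5=w.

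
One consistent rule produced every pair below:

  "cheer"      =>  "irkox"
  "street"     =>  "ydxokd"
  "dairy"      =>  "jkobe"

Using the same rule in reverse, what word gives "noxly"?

It's a Vigenère-style cipher with numeric key [6,10]: position i shifts by key[i mod 2].
Reversing it on noxly: n−6=h, o−10=e, x−6=r, l−10=b, y−6=s.

herbs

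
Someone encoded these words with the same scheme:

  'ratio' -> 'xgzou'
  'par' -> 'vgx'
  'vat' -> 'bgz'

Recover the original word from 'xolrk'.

rifle

Compare letters: r→x is +6, a→g is +6, t→z is +6 — a constant shift. This is a Caesar cipher with shift 6.
Undoing it on xolrk: x−6=r, o−6=i, l−6=f, r−6=l, k−6=e.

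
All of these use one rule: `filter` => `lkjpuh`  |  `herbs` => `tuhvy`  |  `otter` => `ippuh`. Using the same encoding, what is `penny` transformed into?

f(5)→l(11) and i(8)→k(10) fit y≡17x+4 (mod 26); the inverse of 17 mod 26 is 23. Treating letters as 0–25, the rule is x ↦ 17x + 4 (mod 26).
On penny: p(15)→17·15+4≡25=z; e(4)→17·4+4≡20=u; n(13)→17·13+4≡17=r; n(13)→17·13+4≡17=r; y(24)→17·24+4≡22=w (all mod 26).

zurrw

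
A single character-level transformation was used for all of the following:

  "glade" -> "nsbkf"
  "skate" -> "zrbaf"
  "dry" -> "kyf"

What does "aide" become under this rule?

The shift depends on letter class: consonant g→n is +7, but vowel a→b is +1. Vowels shift forward by 1 and consonants shift forward by 7.
Applying it to aide: a(vowel)+1=b, i(vowel)+1=j, d(cons)+7=k, e(vowel)+1=f.

bjkf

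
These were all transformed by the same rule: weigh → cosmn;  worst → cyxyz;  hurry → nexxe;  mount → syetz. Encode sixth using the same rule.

The shift depends on letter class: consonant w→c is +6, but vowel e→o is +10. The rule splits by letter class: vowels +10, consonants +6.
Applying it to sixth: s(cons)+6=y, i(vowel)+10=s, x(cons)+6=d, t(cons)+6=z, h(cons)+6=n.

ysdzn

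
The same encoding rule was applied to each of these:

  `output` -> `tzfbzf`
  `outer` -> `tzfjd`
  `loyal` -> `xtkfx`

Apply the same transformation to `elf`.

The shift depends on letter class: consonant t→f is +12, but vowel o→t is +5. Two shifts are in play — +5 for a/e/i/o/u, +12 for every other letter.
On elf: e(vowel)+5=j, l(cons)+12=x, f(cons)+12=r.

jxr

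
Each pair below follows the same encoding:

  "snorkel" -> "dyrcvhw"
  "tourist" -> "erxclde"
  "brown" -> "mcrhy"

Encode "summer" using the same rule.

dxxxhc

The shift depends on letter class: consonant s→d is +11, but vowel o→r is +3. Vowels shift forward by 3 and consonants shift forward by 11.
On summer: s(cons)+11=d, u(vowel)+3=x, m(cons)+11=x, m(cons)+11=x, e(vowel)+3=h, r(cons)+11=c.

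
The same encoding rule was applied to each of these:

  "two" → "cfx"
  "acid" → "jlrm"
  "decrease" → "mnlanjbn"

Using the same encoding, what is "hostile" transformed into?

qxbcrun

This is a Caesar cipher with shift 9.
On hostile: h+9=q, o+9=x, s+9=b, t+9=c, i+9=r, l+9=u, e+9=n.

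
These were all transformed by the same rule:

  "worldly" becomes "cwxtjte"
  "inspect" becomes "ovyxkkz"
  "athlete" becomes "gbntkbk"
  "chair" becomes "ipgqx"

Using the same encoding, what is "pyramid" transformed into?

vgxisqj

Shifts by position in worldly: pos 0: w→c (+6), pos 1: o→w (+8), pos 2: r→x (+6), pos 3: l→t (+8) — repeating every 2. A repeating key of period 2 is used — shifts +6, +8 over and over.
On pyramid: p+6=v, y+8=g, r+6=x, a+8=i, m+6=s, i+8=q, d+6=j.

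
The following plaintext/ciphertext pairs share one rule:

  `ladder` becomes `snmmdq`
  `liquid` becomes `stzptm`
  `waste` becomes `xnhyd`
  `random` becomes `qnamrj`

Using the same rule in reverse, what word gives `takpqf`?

Treating letters as 0–25, the rule is x ↦ 17x + 13 (mod 26).
Decoding takpqf: t(19)→23·(19−13)≡8=i; a(0)→23·(0−13)≡13=n; k(10)→23·(10−13)≡9=j; p(15)→23·(15−13)≡20=u; q(16)→23·(16−13)≡17=r; f(5)→23·(5−13)≡24=y (all mod 26).

injury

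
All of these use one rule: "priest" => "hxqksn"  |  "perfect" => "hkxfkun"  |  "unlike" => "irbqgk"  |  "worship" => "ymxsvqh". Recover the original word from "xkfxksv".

p(15)→h(7) and r(17)→x(23) fit y≡21x+4 (mod 26); the inverse of 21 mod 26 is 5. Treating letters as 0–25, the rule is x ↦ 21x + 4 (mod 26).
Reversing it on xkfxksv: x(23)→5·(23−4)≡17=r; k(10)→5·(10−4)≡4=e; f(5)→5·(5−4)≡5=f; x(23)→5·(23−4)≡17=r; k(10)→5·(10−4)≡4=e; s(18)→5·(18−4)≡18=s; v(21)→5·(21−4)≡7=h (all mod 26).

refresh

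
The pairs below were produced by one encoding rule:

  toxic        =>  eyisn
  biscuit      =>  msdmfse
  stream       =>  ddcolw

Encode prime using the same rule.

Shifts by position in toxic: pos 0: t→e (+11), pos 1: o→y (+10), pos 2: x→i (+11), pos 3: i→s (+10) — repeating every 2. It's a Vigenère-style cipher with numeric key [11,10]: position i shifts by key[i mod 2].
Applying it to prime: p+11=a, r+10=b, i+11=t, m+10=w, e+11=p.

abtwp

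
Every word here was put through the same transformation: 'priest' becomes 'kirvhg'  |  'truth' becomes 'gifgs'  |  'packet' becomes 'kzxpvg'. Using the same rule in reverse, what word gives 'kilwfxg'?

This is the alphabet-reversal cipher (Atbash): a becomes z, b becomes y, etc.
Reversing it on kilwfxg: k↔p, i↔r, l↔o, w↔d, f↔u, x↔c, g↔t.

product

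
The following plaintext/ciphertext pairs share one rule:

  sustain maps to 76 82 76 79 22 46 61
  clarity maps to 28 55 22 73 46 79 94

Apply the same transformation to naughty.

61 22 82 40 43 79 94

s(#19)→76 and u(#21)→82: differences scale by 3, so n = 3·pos + 19. The formula is n = 3×(alphabet index, a=1) + 19.
For naughty: n=14→61, a=1→22, u=21→82, g=7→40, h=8→43, t=20→79, y=25→94.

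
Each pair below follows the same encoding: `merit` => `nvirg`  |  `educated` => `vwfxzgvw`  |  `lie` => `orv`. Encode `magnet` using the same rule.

Each pair mirrors across the alphabet (m↔n, e↔v, r↔i): positions sum to 25. This is the alphabet-reversal cipher (Atbash): a becomes z, b becomes y, etc.
For magnet: m↔n, a↔z, g↔t, n↔m, e↔v, t↔g.

nztmvg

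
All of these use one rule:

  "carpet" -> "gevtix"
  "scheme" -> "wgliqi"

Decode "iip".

eel

Compare letters: c→g is +4, a→e is +4, r→v is +4 — a constant shift. Each letter is shifted forward by 4 in the alphabet (a Caesar shift of +4).
Reversing it on iip: i−4=e, i−4=e, p−4=l.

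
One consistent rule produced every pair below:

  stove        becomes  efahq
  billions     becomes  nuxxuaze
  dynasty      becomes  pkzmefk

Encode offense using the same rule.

Compare letters: s→e is +12, t→f is +12, o→a is +12 — a constant shift. This is a Caesar cipher with shift 12.
Applying it to offense: o+12=a, f+12=r, f+12=r, e+12=q, n+12=z, s+12=e, e+12=q.

arrqzeq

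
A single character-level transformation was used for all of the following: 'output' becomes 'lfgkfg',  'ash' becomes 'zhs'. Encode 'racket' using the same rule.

Each pair mirrors across the alphabet (o↔l, u↔f, t↔g): positions sum to 25. This is the alphabet-reversal cipher (Atbash): a becomes z, b becomes y, etc.
Applying it to racket: r↔i, a↔z, c↔x, k↔p, e↔v, t↔g.

izxpvg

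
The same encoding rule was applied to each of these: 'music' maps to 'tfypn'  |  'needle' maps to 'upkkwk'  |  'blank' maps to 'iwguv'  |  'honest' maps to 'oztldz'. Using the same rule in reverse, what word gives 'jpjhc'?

cedar

Shifts by position in music: pos 0: m→t (+7), pos 1: u→f (+11), pos 2: s→y (+6), pos 3: i→p (+7), pos 4: c→n (+11) — repeating every 3. The shifts repeat in a cycle of length 3: positions 0,1,… shift by +7, +11, +6, then the pattern repeats.
Reversing it on jpjhc: j−7=c, p−11=e, j−6=d, h−7=a, c−11=r.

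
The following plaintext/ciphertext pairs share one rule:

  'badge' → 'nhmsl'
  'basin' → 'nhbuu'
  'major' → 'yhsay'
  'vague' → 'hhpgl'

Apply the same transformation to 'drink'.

A repeating key of period 3 is used — shifts +12, +7, +9 over and over.
On drink: d+12=p, r+7=y, i+9=r, n+12=z, k+7=r.

pyrzr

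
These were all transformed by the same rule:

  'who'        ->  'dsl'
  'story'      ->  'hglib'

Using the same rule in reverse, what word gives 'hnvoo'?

Each pair mirrors across the alphabet (w↔d, h↔s, o↔l): positions sum to 25. This is the alphabet-reversal cipher (Atbash): a becomes z, b becomes y, etc.
Undoing it on hnvoo: h↔s, n↔m, v↔e, o↔l, o↔l.

smell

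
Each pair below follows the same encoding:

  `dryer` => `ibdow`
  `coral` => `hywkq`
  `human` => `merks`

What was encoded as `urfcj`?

Shifts by position in dryer: pos 0: d→i (+5), pos 1: r→b (+10), pos 2: y→d (+5), pos 3: e→o (+10) — repeating every 2. The shifts repeat in a cycle of length 2: positions 0,1,… shift by +5, +10, then the pattern repeats.
Reversing it on urfcj: u−5=p, r−10=h, f−5=a, c−10=s, j−5=e.

phase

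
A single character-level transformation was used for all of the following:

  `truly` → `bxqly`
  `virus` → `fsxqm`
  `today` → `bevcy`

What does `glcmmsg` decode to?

classic

t(19)→b(1) and r(17)→x(23) fit y≡15x+2 (mod 26); the inverse of 15 mod 26 is 7. This is an affine cipher: with a=0,…,z=25, each position x becomes (15x+2) mod 26.
Reversing it on glcmmsg: g(6)→7·(6−2)≡2=c; l(11)→7·(11−2)≡11=l; c(2)→7·(2−2)≡0=a; m(12)→7·(12−2)≡18=s; m(12)→7·(12−2)≡18=s; s(18)→7·(18−2)≡8=i; g(6)→7·(6−2)≡2=c (all mod 26).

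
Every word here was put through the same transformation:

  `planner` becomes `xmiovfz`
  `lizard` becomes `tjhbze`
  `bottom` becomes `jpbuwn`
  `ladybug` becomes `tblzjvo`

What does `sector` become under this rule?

Shifts by position in planner: pos 0: p→x (+8), pos 1: l→m (+1), pos 2: a→i (+8), pos 3: n→o (+1) — repeating every 2. The shifts repeat in a cycle of length 2: positions 0,1,… shift by +8, +1, then the pattern repeats.
For sector: s+8=a, e+1=f, c+8=k, t+1=u, o+8=w, r+1=s.

afkuws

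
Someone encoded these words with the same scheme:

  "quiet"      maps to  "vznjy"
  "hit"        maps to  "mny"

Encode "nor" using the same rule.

stw

Every letter moves 5 places later in the alphabet, wrapping around z→a.
For nor: n+5=s, o+5=t, r+5=w.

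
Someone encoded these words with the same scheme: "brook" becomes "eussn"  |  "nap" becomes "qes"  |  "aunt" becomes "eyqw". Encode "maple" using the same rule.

Vowels shift forward by 4 and consonants shift forward by 3.
Applying it to maple: m(cons)+3=p, a(vowel)+4=e, p(cons)+3=s, l(cons)+3=o, e(vowel)+4=i.

pesoi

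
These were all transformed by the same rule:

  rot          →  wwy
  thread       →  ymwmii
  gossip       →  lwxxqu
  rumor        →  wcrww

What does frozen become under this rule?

The shift depends on letter class: consonant r→w is +5, but vowel o→w is +8. The rule splits by letter class: vowels +8, consonants +5.
Applying it to frozen: f(cons)+5=k, r(cons)+5=w, o(vowel)+8=w, z(cons)+5=e, e(vowel)+8=m, n(cons)+5=s.

kwwems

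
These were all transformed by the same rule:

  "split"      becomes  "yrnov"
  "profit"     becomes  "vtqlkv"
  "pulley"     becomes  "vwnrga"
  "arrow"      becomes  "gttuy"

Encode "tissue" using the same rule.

Shifts by position in split: pos 0: s→y (+6), pos 1: p→r (+2), pos 2: l→n (+2), pos 3: i→o (+6), pos 4: t→v (+2) — repeating every 3. The shifts repeat in a cycle of length 3: positions 0,1,… shift by +6, +2, +2, then the pattern repeats.
For tissue: t+6=z, i+2=k, s+2=u, s+6=y, u+2=w, e+2=g.

zkuywg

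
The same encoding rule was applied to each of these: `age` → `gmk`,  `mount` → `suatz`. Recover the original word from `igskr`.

camel

Compare letters: a→g is +6, g→m is +6, e→k is +6 — a constant shift. Every letter moves 6 places later in the alphabet, wrapping around z→a.
Reversing it on igskr: i−6=c, g−6=a, s−6=m, k−6=e, r−6=l.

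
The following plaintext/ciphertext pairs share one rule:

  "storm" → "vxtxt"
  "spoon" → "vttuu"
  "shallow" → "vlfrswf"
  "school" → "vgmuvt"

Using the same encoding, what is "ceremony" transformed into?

fiwktwwi

In storm: s→v is +3, t→x is +4, o→t is +5, r→x is +6 — the shift increases by 1 each position. Each letter shifts forward by (position + 3), i.e. 3, 4, 5, … — the shift grows by one for each successive letter.
On ceremony: c+3=f, e+4=i, r+5=w, e+6=k, m+7=t, o+8=w, n+9=w, y+10=i.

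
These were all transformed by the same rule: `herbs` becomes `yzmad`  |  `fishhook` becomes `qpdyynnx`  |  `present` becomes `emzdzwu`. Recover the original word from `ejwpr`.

panic

Treating letters as 0–25, the rule is x ↦ 17x + 9 (mod 26).
Decoding ejwpr: e(4)→23·(4−9)≡15=p; j(9)→23·(9−9)≡0=a; w(22)→23·(22−9)≡13=n; p(15)→23·(15−9)≡8=i; r(17)→23·(17−9)≡2=c (all mod 26).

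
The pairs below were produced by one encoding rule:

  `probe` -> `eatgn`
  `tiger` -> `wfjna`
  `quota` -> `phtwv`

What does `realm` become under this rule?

p(15)→e(4) and r(17)→a(0) fit y≡11x+21 (mod 26); the inverse of 11 mod 26 is 19. Treating letters as 0–25, the rule is x ↦ 11x + 21 (mod 26).
Applying it to realm: r(17)→11·17+21≡0=a; e(4)→11·4+21≡13=n; a(0)→11·0+21≡21=v; l(11)→11·11+21≡12=m; m(12)→11·12+21≡23=x (all mod 26).

anvmx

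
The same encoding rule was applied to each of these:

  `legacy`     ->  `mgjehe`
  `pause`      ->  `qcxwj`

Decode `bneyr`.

album

In legacy: l→m is +1, e→g is +2, g→j is +3, a→e is +4 — the shift increases by 1 each position. Letter i (0-indexed) is shifted by i+1, so successive shifts are 1, 2, 3, ….
Decoding bneyr: b−1=a, n−2=l, e−3=b, y−4=u, r−5=m.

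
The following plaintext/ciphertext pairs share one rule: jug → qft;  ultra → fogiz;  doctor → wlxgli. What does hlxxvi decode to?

soccer

Each pair mirrors across the alphabet (j↔q, u↔f, g↔t): positions sum to 25. This is the alphabet-reversal cipher (Atbash): a becomes z, b becomes y, etc.
Reversing it on hlxxvi: h↔s, l↔o, x↔c, x↔c, v↔e, i↔r.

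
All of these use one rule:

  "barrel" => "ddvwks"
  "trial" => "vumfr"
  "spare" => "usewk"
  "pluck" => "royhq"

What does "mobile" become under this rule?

orfnrl

In barrel: b→d is +2, a→d is +3, r→v is +4, r→w is +5 — the shift increases by 1 each position. Letter i (0-indexed) is shifted by i+2, so successive shifts are 2, 3, 4, ….
For mobile: m+2=o, o+3=r, b+4=f, i+5=n, l+6=r, e+7=l.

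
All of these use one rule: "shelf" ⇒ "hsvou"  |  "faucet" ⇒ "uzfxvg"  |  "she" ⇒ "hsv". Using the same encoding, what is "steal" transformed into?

Each pair mirrors across the alphabet (s↔h, h↔s, e↔v): positions sum to 25. Each letter is replaced by its mirror in the alphabet: a↔z, b↔y, c↔x, and so on (the Atbash cipher).
On steal: s↔h, t↔g, e↔v, a↔z, l↔o.

hgvzo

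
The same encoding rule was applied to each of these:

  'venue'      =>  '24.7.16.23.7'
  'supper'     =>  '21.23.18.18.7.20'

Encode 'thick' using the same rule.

22.10.11.5.13

Each letter is replaced by its alphabet position (a=1..z=26) + 2.
On thick: t=20→22, h=8→10, i=9→11, c=3→5, k=11→13.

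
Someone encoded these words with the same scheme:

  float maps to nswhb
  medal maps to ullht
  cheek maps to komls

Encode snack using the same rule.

auijs

Shifts by position in float: pos 0: f→n (+8), pos 1: l→s (+7), pos 2: o→w (+8), pos 3: a→h (+7) — repeating every 2. A repeating key of period 2 is used — shifts +8, +7 over and over.
Applying it to snack: s+8=a, n+7=u, a+8=i, c+7=j, k+8=s.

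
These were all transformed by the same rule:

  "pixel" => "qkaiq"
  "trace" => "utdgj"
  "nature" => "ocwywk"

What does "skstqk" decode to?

In pixel: p→q is +1, i→k is +2, x→a is +3, e→i is +4 — the shift increases by 1 each position. The shift increases by 1 at each position, starting from +1: 1, 2, 3, ….
Decoding skstqk: s−1=r, k−2=i, s−3=p, t−4=p, q−5=l, k−6=e.

ripple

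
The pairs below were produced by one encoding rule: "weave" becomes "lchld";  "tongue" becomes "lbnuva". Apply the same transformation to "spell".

sslwz

The word is reversed, then every letter is shifted forward by 7.
On spell: reverse → lleps; then shift: l+7=s, l+7=s, e+7=l, p+7=w, s+7=z.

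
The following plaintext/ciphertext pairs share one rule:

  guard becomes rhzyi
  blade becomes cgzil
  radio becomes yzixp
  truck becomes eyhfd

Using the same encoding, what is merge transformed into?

jlyrl

g(6)→r(17) and u(20)→h(7) fit y≡3x+25 (mod 26); the inverse of 3 mod 26 is 9. This is an affine cipher: with a=0,…,z=25, each position x becomes (3x+25) mod 26.
For merge: m(12)→3·12+25≡9=j; e(4)→3·4+25≡11=l; r(17)→3·17+25≡24=y; g(6)→3·6+25≡17=r; e(4)→3·4+25≡11=l (all mod 26).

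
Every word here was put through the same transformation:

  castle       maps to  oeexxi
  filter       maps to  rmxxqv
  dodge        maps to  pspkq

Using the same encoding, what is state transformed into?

It's a Vigenère-style cipher with numeric key [12,4]: position i shifts by key[i mod 2].
Applying it to state: s+12=e, t+4=x, a+12=m, t+4=x, e+12=q.

exmxq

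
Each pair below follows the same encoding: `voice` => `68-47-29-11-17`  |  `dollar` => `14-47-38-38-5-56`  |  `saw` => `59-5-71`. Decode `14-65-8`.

dub

v(#22)→68 and o(#15)→47: differences scale by 3, so n = 3·pos + 2. With a=1..z=26, the number is 3·pos + 2.
Decoding 14-65-8: 14→(14−2)÷3=4=d, 65→(65−2)÷3=21=u, 8→(8−2)÷3=2=b.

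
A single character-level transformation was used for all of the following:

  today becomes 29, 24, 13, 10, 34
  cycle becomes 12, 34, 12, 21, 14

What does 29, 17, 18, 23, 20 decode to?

think

Each letter is replaced by its alphabet position (a=1..z=26) + 9.
Reversing it on 29, 17, 18, 23, 20: 29→(29−9)÷1=20=t, 17→(17−9)÷1=8=h, 18→(18−9)÷1=9=i, 23→(23−9)÷1=14=n, 20→(20−9)÷1=11=k.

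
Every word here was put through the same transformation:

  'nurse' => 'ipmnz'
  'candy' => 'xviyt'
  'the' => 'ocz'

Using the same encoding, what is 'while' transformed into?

rcdgz

Compare letters: n→i is +21, u→p is +21, r→m is +21 — a constant shift. This is a Caesar cipher with shift 21.
On while: w+21=r, h+21=c, i+21=d, l+21=g, e+21=z.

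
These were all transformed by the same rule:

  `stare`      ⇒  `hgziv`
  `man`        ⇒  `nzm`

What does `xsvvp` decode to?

Each pair mirrors across the alphabet (s↔h, t↔g, a↔z): positions sum to 25. Each letter is replaced by its mirror in the alphabet: a↔z, b↔y, c↔x, and so on (the Atbash cipher).
Reversing it on xsvvp: x↔c, s↔h, v↔e, v↔e, p↔k.

cheek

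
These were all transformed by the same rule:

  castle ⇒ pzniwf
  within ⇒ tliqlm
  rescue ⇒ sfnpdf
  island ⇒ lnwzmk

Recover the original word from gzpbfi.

c(2)→p(15) and a(0)→z(25) fit y≡21x+25 (mod 26); the inverse of 21 mod 26 is 5. Each letter's alphabet position (a=0..z=25) is mapped through 21·x+25 mod 26 — an affine cipher.
Undoing it on gzpbfi: g(6)→5·(6−25)≡9=j; z(25)→5·(25−25)≡0=a; p(15)→5·(15−25)≡2=c; b(1)→5·(1−25)≡10=k; f(5)→5·(5−25)≡4=e; i(8)→5·(8−25)≡19=t (all mod 26).

jacket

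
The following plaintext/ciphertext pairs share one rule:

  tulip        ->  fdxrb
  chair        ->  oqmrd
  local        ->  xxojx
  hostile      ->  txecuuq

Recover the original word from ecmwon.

Shifts by position in tulip: pos 0: t→f (+12), pos 1: u→d (+9), pos 2: l→x (+12), pos 3: i→r (+9) — repeating every 2. It's a Vigenère-style cipher with numeric key [12,9]: position i shifts by key[i mod 2].
Decoding ecmwon: e−12=s, c−9=t, m−12=a, w−9=n, o−12=c, n−9=e.

stance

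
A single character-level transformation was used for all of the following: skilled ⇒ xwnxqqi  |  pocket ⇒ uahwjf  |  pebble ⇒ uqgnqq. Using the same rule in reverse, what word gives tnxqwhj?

Shifts by position in skilled: pos 0: s→x (+5), pos 1: k→w (+12), pos 2: i→n (+5), pos 3: l→x (+12) — repeating every 2. The shifts repeat in a cycle of length 2: positions 0,1,… shift by +5, +12, then the pattern repeats.
Reversing it on tnxqwhj: t−5=o, n−12=b, x−5=s, q−12=e, w−5=r, h−12=v, j−5=e.

observe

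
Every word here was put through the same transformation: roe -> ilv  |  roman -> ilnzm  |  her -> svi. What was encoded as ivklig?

report

Each pair mirrors across the alphabet (r↔i, o↔l, e↔v): positions sum to 25. This is the alphabet-reversal cipher (Atbash): a becomes z, b becomes y, etc.
Undoing it on ivklig: i↔r, v↔e, k↔p, l↔o, i↔r, g↔t.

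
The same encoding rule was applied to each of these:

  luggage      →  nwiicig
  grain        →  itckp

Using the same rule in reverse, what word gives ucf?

Every letter moves 2 places later in the alphabet, wrapping around z→a.
Undoing it on ucf: u−2=s, c−2=a, f−2=d.

sad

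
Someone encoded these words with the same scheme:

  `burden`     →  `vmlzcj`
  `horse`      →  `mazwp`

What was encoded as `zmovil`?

danger

The output letters match the input read backwards, each shifted +8: burden reversed is nedrub. The word is reversed, then every letter is shifted forward by 8.
Reversing it on zmovil: shift back: z−8=r, m−8=e, o−8=g, v−8=n, i−8=a, l−8=d → regnad; then reverse → danger.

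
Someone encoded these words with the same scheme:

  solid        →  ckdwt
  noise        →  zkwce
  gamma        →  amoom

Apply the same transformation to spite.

cvwne

s(18)→c(2) and o(14)→k(10) fit y≡11x+12 (mod 26); the inverse of 11 mod 26 is 19. This is an affine cipher: with a=0,…,z=25, each position x becomes (11x+12) mod 26.
On spite: s(18)→11·18+12≡2=c; p(15)→11·15+12≡21=v; i(8)→11·8+12≡22=w; t(19)→11·19+12≡13=n; e(4)→11·4+12≡4=e (all mod 26).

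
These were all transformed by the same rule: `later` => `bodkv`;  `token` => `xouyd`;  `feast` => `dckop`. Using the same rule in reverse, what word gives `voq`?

gel

The output letters match the input read backwards, each shifted +10: later reversed is retal. Read the word backwards and shift each letter +10.
Decoding voq: shift back: v−10=l, o−10=e, q−10=g → leg; then reverse → gel.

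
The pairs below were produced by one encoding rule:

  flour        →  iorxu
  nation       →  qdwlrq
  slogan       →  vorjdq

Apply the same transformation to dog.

grj

It's a constant shift of +3 (ROT3).
On dog: d+3=g, o+3=r, g+3=j.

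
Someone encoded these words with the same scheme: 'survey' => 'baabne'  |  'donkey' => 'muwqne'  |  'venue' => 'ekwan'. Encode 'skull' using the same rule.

Shifts by position in survey: pos 0: s→b (+9), pos 1: u→a (+6), pos 2: r→a (+9), pos 3: v→b (+6) — repeating every 2. A repeating key of period 2 is used — shifts +9, +6 over and over.
Applying it to skull: s+9=b, k+6=q, u+9=d, l+6=r, l+9=u.

bqdru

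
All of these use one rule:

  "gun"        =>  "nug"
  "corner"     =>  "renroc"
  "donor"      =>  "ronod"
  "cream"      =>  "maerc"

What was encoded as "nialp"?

The output letters match the input read backwards: gun reversed is nug. It's just the letters in reverse order.
Decoding nialp: then reverse → plain.

plain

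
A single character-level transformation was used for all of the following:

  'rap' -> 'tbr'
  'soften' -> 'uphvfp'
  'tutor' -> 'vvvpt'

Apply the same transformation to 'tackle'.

vbemnf

The shift depends on letter class: consonant r→t is +2, but vowel a→b is +1. The rule splits by letter class: vowels +1, consonants +2.
On tackle: t(cons)+2=v, a(vowel)+1=b, c(cons)+2=e, k(cons)+2=m, l(cons)+2=n, e(vowel)+1=f.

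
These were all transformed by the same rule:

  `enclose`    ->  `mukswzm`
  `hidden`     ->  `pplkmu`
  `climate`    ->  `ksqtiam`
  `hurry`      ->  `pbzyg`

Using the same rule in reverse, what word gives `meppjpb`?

Shifts by position in enclose: pos 0: e→m (+8), pos 1: n→u (+7), pos 2: c→k (+8), pos 3: l→s (+7) — repeating every 2. The shifts repeat in a cycle of length 2: positions 0,1,… shift by +8, +7, then the pattern repeats.
Reversing it on meppjpb: m−8=e, e−7=x, p−8=h, p−7=i, j−8=b, p−7=i, b−8=t.

exhibit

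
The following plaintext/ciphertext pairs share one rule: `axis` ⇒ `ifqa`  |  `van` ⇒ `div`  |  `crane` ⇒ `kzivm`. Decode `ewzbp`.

Each letter is shifted forward by 8 in the alphabet (a Caesar shift of +8).
Decoding ewzbp: e−8=w, w−8=o, z−8=r, b−8=t, p−8=h.

worth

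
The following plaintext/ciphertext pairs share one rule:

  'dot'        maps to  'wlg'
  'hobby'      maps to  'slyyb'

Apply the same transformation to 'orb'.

liy

Each pair mirrors across the alphabet (d↔w, o↔l, t↔g): positions sum to 25. This is the alphabet-reversal cipher (Atbash): a becomes z, b becomes y, etc.
On orb: o↔l, r↔i, b↔y.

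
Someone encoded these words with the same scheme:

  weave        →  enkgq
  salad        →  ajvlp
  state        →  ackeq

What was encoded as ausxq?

slime

In weave: w→e is +8, e→n is +9, a→k is +10, v→g is +11 — the shift increases by 1 each position. The shift increases by 1 at each position, starting from +8: 8, 9, 10, ….
Decoding ausxq: a−8=s, u−9=l, s−10=i, x−11=m, q−12=e.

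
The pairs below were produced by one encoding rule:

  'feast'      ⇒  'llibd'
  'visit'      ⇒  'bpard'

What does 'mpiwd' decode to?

In feast: f→l is +6, e→l is +7, a→i is +8, s→b is +9 — the shift increases by 1 each position. Letter i (0-indexed) is shifted by i+6, so successive shifts are 6, 7, 8, ….
Decoding mpiwd: m−6=g, p−7=i, i−8=a, w−9=n, d−10=t.

giant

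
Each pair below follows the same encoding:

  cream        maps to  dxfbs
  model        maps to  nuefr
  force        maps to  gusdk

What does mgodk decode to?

Shifts by position in cream: pos 0: c→d (+1), pos 1: r→x (+6), pos 2: e→f (+1), pos 3: a→b (+1), pos 4: m→s (+6) — repeating every 3. The shifts repeat in a cycle of length 3: positions 0,1,… shift by +1, +6, +1, then the pattern repeats.
Undoing it on mgodk: m−1=l, g−6=a, o−1=n, d−1=c, k−6=e.

lance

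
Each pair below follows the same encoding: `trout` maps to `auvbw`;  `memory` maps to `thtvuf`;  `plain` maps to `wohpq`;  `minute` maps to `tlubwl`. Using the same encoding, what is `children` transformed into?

jkpsgylq

Shifts by position in trout: pos 0: t→a (+7), pos 1: r→u (+3), pos 2: o→v (+7), pos 3: u→b (+7), pos 4: t→w (+3) — repeating every 3. It's a Vigenère-style cipher with numeric key [7,3,7]: position i shifts by key[i mod 3].
Applying it to children: c+7=j, h+3=k, i+7=p, l+7=s, d+3=g, r+7=y, e+7=l, n+3=q.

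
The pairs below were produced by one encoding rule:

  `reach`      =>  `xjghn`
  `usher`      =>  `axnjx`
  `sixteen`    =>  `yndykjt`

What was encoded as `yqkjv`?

sleep

Shifts by position in reach: pos 0: r→x (+6), pos 1: e→j (+5), pos 2: a→g (+6), pos 3: c→h (+5) — repeating every 2. The shifts repeat in a cycle of length 2: positions 0,1,… shift by +6, +5, then the pattern repeats.
Reversing it on yqkjv: y−6=s, q−5=l, k−6=e, j−5=e, v−6=p.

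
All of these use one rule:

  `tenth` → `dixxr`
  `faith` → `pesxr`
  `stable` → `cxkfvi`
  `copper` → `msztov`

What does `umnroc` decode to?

kidney

Shifts by position in tenth: pos 0: t→d (+10), pos 1: e→i (+4), pos 2: n→x (+10), pos 3: t→x (+4) — repeating every 2. A repeating key of period 2 is used — shifts +10, +4 over and over.
Decoding umnroc: u−10=k, m−4=i, n−10=d, r−4=n, o−10=e, c−4=y.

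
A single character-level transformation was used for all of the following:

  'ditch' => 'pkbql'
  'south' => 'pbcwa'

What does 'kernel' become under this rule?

tmvzms

The output letters match the input read backwards, each shifted +8: ditch reversed is hctid. The word is reversed, then every letter is shifted forward by 8.
For kernel: reverse → lenrek; then shift: l+8=t, e+8=m, n+8=v, r+8=z, e+8=m, k+8=s.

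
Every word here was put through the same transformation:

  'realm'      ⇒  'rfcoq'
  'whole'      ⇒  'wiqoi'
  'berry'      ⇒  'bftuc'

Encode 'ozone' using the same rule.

In realm: r→r is +0, e→f is +1, a→c is +2, l→o is +3 — the shift increases by 1 each position. The shift increases by 1 at each position, starting from +0: 0, 1, 2, ….
On ozone: o+0=o, z+1=a, o+2=q, n+3=q, e+4=i.

oaqqi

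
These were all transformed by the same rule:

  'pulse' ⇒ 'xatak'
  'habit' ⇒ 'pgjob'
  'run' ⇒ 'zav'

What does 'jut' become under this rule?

The shift depends on letter class: consonant p→x is +8, but vowel u→a is +6. Two shifts are in play — +6 for a/e/i/o/u, +8 for every other letter.
For jut: j(cons)+8=r, u(vowel)+6=a, t(cons)+8=b.

rab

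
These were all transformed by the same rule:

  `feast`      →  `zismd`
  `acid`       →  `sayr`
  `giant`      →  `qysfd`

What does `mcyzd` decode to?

swift

f(5)→z(25) and e(4)→i(8) fit y≡17x+18 (mod 26); the inverse of 17 mod 26 is 23. Each letter's alphabet position (a=0..z=25) is mapped through 17·x+18 mod 26 — an affine cipher.
Decoding mcyzd: m(12)→23·(12−18)≡18=s; c(2)→23·(2−18)≡22=w; y(24)→23·(24−18)≡8=i; z(25)→23·(25−18)≡5=f; d(3)→23·(3−18)≡19=t (all mod 26).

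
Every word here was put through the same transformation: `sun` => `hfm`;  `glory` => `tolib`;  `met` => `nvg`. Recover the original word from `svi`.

Each pair mirrors across the alphabet (s↔h, u↔f, n↔m): positions sum to 25. Letters are reflected about the middle of the alphabet (position → 25−position): Atbash.
Undoing it on svi: s↔h, v↔e, i↔r.

her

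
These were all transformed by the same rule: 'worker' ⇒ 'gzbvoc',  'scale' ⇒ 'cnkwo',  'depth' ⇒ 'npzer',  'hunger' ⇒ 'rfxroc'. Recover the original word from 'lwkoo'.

blade

The shifts repeat in a cycle of length 2: positions 0,1,… shift by +10, +11, then the pattern repeats.
Decoding lwkoo: l−10=b, w−11=l, k−10=a, o−11=d, o−10=e.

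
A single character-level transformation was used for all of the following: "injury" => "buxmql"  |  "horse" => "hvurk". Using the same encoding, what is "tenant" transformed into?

The output letters match the input read backwards, each shifted +3: injury reversed is yrujni. Read the word backwards and shift each letter +3.
Applying it to tenant: reverse → tnanet; then shift: t+3=w, n+3=q, a+3=d, n+3=q, e+3=h, t+3=w.

wqdqhw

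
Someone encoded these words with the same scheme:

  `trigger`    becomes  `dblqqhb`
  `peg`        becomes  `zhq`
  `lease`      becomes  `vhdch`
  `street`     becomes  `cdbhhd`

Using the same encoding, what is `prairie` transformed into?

zbdlblh

The shift depends on letter class: consonant t→d is +10, but vowel i→l is +3. Two shifts are in play — +3 for a/e/i/o/u, +10 for every other letter.
For prairie: p(cons)+10=z, r(cons)+10=b, a(vowel)+3=d, i(vowel)+3=l, r(cons)+10=b, i(vowel)+3=l, e(vowel)+3=h.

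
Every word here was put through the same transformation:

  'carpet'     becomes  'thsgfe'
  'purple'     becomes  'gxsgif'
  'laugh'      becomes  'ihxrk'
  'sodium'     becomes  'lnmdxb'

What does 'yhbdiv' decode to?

family

c(2)→t(19) and a(0)→h(7) fit y≡19x+7 (mod 26); the inverse of 19 mod 26 is 11. Treating letters as 0–25, the rule is x ↦ 19x + 7 (mod 26).
Decoding yhbdiv: y(24)→11·(24−7)≡5=f; h(7)→11·(7−7)≡0=a; b(1)→11·(1−7)≡12=m; d(3)→11·(3−7)≡8=i; i(8)→11·(8−7)≡11=l; v(21)→11·(21−7)≡24=y (all mod 26).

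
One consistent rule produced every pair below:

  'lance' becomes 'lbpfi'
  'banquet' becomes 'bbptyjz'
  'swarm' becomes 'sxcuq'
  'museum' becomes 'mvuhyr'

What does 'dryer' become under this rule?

dsahv

In lance: l→l is +0, a→b is +1, n→p is +2, c→f is +3 — the shift increases by 1 each position. Letter i (0-indexed) is shifted by i+0, so successive shifts are 0, 1, 2, ….
On dryer: d+0=d, r+1=s, y+2=a, e+3=h, r+4=v.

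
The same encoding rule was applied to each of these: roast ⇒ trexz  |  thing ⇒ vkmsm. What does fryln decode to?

Each letter shifts forward by (position + 2), i.e. 2, 3, 4, … — the shift grows by one for each successive letter.
Undoing it on fryln: f−2=d, r−3=o, y−4=u, l−5=g, n−6=h.

dough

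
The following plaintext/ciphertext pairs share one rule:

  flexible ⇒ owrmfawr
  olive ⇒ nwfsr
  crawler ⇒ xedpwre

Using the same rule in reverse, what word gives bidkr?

shape

f(5)→o(14) and l(11)→w(22) fit y≡23x+3 (mod 26); the inverse of 23 mod 26 is 17. Each letter's alphabet position (a=0..z=25) is mapped through 23·x+3 mod 26 — an affine cipher.
Decoding bidkr: b(1)→17·(1−3)≡18=s; i(8)→17·(8−3)≡7=h; d(3)→17·(3−3)≡0=a; k(10)→17·(10−3)≡15=p; r(17)→17·(17−3)≡4=e (all mod 26).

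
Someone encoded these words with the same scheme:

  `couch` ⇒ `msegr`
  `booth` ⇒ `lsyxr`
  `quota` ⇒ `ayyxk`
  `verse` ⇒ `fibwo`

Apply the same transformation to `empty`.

oqzxi

Shifts by position in couch: pos 0: c→m (+10), pos 1: o→s (+4), pos 2: u→e (+10), pos 3: c→g (+4) — repeating every 2. It's a Vigenère-style cipher with numeric key [10,4]: position i shifts by key[i mod 2].
Applying it to empty: e+10=o, m+4=q, p+10=z, t+4=x, y+10=i.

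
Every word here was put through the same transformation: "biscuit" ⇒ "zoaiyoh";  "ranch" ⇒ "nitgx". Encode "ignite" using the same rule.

The output letters match the input read backwards, each shifted +6: biscuit reversed is tiucsib. Two steps: reverse the string, then apply a Caesar shift of +6.
On ignite: reverse → etingi; then shift: e+6=k, t+6=z, i+6=o, n+6=t, g+6=m, i+6=o.

kzotmo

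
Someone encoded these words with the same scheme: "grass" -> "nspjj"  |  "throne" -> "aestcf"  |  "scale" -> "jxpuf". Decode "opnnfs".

dagger

This is an affine cipher: with a=0,…,z=25, each position x becomes (17x+15) mod 26.
Decoding opnnfs: o(14)→23·(14−15)≡3=d; p(15)→23·(15−15)≡0=a; n(13)→23·(13−15)≡6=g; n(13)→23·(13−15)≡6=g; f(5)→23·(5−15)≡4=e; s(18)→23·(18−15)≡17=r (all mod 26).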